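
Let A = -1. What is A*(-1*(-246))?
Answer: -246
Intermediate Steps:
A*(-1*(-246)) = -(-1)*(-246) = -1*246 = -246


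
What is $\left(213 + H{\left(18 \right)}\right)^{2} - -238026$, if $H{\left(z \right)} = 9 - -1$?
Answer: $287755$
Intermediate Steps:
$H{\left(z \right)} = 10$ ($H{\left(z \right)} = 9 + 1 = 10$)
$\left(213 + H{\left(18 \right)}\right)^{2} - -238026 = \left(213 + 10\right)^{2} - -238026 = 223^{2} + 238026 = 49729 + 238026 = 287755$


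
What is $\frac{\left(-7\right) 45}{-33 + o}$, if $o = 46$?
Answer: $- \frac{315}{13} \approx -24.231$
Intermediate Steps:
$\frac{\left(-7\right) 45}{-33 + o} = \frac{\left(-7\right) 45}{-33 + 46} = - \frac{315}{13}$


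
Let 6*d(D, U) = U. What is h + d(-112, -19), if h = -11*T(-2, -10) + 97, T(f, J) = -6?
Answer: 959/6 ≈ 159.83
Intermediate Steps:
d(D, U) = U/6
h = 163 (h = -11*(-6) + 97 = 66 + 97 = 163)
h + d(-112, -19) = 163 + (1/6)*(-19) = 163 - 19/6 = 959/6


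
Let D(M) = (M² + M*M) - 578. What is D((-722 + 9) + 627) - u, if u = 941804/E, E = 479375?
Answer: 6812894446/479375 ≈ 14212.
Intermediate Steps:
D(M) = -578 + 2*M² (D(M) = (M² + M²) - 578 = 2*M² - 578 = -578 + 2*M²)
u = 941804/479375 ≈ 1.9646
D((-722 + 9) + 627) - u = (-578 + 2*((-722 + 9) + 627)²) - 1*941804/479375 = (-578 + 2*(-713 + 627)²) - 941804/479375 = (-578 + 2*(-86)²) - 941804/479375 = (-578 + 2*7396) - 941804/479375 = (-578 + 14792) - 941804/479375 = 14214 - 941804/479375 = 6812894446/479375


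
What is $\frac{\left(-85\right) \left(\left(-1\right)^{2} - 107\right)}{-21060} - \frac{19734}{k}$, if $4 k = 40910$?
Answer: $- \frac{101549563}{43078230} \approx -2.3573$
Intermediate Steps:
$k = \frac{20455}{2}$ ($k = \frac{1}{4} \cdot 40910 = \frac{20455}{2} \approx 10228.0$)
$\frac{\left(-85\right) \left(\left(-1\right)^{2} - 107\right)}{-21060} - \frac{19734}{k} = \frac{\left(-85\right) \left(\left(-1\right)^{2} - 107\right)}{-21060} - \frac{19734}{\frac{20455}{2}} = - 85 \left(1 - 107\right) \left(- \frac{1}{21060}\right) - \frac{39468}{20455} = \left(-85\right) \left(-106\right) \left(- \frac{1}{21060}\right) - \frac{39468}{20455} = 9010 \left(- \frac{1}{21060}\right) - \frac{39468}{20455} = - \frac{901}{2106} - \frac{39468}{20455} = - \frac{101549563}{43078230}$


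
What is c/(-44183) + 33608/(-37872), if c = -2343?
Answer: -174521021/209162322 ≈ -0.83438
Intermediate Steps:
c/(-44183) + 33608/(-37872) = -2343/(-44183) + 33608/(-37872) = -2343*(-1/44183) + 33608*(-1/37872) = 2343/44183 - 4201/4734 = -174521021/209162322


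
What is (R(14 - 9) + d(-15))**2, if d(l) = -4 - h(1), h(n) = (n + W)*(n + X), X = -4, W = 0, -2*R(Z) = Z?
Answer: 49/4 ≈ 12.250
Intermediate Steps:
R(Z) = -Z/2
h(n) = n*(-4 + n) (h(n) = (n + 0)*(n - 4) = n*(-4 + n))
d(l) = -1 (d(l) = -4 - (-4 + 1) = -4 - (-3) = -4 - 1*(-3) = -4 + 3 = -1)
(R(14 - 9) + d(-15))**2 = (-(14 - 9)/2 - 1)**2 = (-1/2*5 - 1)**2 = (-5/2 - 1)**2 = (-7/2)**2 = 49/4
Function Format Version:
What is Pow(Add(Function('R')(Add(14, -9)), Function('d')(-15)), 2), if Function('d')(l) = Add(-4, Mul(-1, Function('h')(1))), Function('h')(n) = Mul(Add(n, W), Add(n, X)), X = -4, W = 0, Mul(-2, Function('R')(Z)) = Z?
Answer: Rational(49, 4) ≈ 12.250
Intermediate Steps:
Function('R')(Z) = Mul(Rational(-1, 2), Z)
Function('h')(n) = Mul(n, Add(-4, n)) (Function('h')(n) = Mul(Add(n, 0), Add(n, -4)) = Mul(n, Add(-4, n)))
Function('d')(l) = -1 (Function('d')(l) = Add(-4, Mul(-1, Mul(1, Add(-4, 1)))) = Add(-4, Mul(-1, Mul(1, -3))) = Add(-4, Mul(-1, -3)) = Add(-4, 3) = -1)
Pow(Add(Function('R')(Add(14, -9)), Function('d')(-15)), 2) = Pow(Add(Mul(Rational(-1, 2), Add(14, -9)), -1), 2) = Pow(Add(Mul(Rational(-1, 2), 5), -1), 2) = Pow(Add(Rational(-5, 2), -1), 2) = Pow(Rational(-7, 2), 2) = Rational(49, 4)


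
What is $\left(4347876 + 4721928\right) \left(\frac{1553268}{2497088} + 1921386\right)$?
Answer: $\frac{2719734619732561359}{156068} \approx 1.7427 \cdot 10^{13}$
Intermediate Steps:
$\left(4347876 + 4721928\right) \left(\frac{1553268}{2497088} + 1921386\right) = 9069804 \left(1553268 \cdot \frac{1}{2497088} + 1921386\right) = 9069804 \left(\frac{388317}{624272} + 1921386\right) = 9069804 \cdot \frac{1199467869309}{624272} = \frac{2719734619732561359}{156068}$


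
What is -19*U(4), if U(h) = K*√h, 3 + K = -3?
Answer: 228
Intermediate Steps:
K = -6 (K = -3 - 3 = -6)
U(h) = -6*√h
-19*U(4) = -(-114)*√4 = -(-114)*2 = -19*(-12) = 228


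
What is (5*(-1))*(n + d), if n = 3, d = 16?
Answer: -95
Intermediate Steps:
(5*(-1))*(n + d) = (5*(-1))*(3 + 16) = -5*19 = -95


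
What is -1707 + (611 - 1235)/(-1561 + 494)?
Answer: -1820745/1067 ≈ -1706.4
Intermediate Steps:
-1707 + (611 - 1235)/(-1561 + 494) = -1707 - 624/(-1067) = -1707 - 624*(-1/1067) = -1707 + 624/1067 = -1820745/1067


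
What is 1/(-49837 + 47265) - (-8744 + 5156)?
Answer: 9228335/2572 ≈ 3588.0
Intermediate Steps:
1/(-49837 + 47265) - (-8744 + 5156) = 1/(-2572) - 1*(-3588) = -1/2572 + 3588 = 9228335/2572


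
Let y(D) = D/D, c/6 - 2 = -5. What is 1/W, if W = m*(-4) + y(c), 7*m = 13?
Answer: -7/45 ≈ -0.15556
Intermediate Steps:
m = 13/7 (m = (1/7)*13 = 13/7 ≈ 1.8571)
c = -18 (c = 12 + 6*(-5) = 12 - 30 = -18)
y(D) = 1
W = -45/7 (W = (13/7)*(-4) + 1 = -52/7 + 1 = -45/7 ≈ -6.4286)
1/W = 1/(-45/7) = -7/45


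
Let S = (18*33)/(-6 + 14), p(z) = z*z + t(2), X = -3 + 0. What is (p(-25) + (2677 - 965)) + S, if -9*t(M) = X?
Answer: 28939/12 ≈ 2411.6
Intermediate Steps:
X = -3
t(M) = ⅓ (t(M) = -⅑*(-3) = ⅓)
p(z) = ⅓ + z² (p(z) = z*z + ⅓ = z² + ⅓ = ⅓ + z²)
S = 297/4 (S = 594/8 = 594*(⅛) = 297/4 ≈ 74.250)
(p(-25) + (2677 - 965)) + S = ((⅓ + (-25)²) + (2677 - 965)) + 297/4 = ((⅓ + 625) + 1712) + 297/4 = (1876/3 + 1712) + 297/4 = 7012/3 + 297/4 = 28939/12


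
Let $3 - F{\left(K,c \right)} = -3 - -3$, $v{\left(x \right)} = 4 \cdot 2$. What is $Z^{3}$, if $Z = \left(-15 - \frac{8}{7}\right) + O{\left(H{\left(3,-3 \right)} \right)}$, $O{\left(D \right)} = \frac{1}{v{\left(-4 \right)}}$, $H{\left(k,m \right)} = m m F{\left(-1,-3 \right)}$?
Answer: $- \frac{721734273}{175616} \approx -4109.7$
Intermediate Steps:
$v{\left(x \right)} = 8$
$F{\left(K,c \right)} = 3$ ($F{\left(K,c \right)} = 3 - \left(-3 - -3\right) = 3 - \left(-3 + 3\right) = 3 - 0 = 3 + 0 = 3$)
$H{\left(k,m \right)} = 3 m^{2}$ ($H{\left(k,m \right)} = m m 3 = m^{2} \cdot 3 = 3 m^{2}$)
$O{\left(D \right)} = \frac{1}{8}$
$Z = - \frac{897}{56}$ ($Z = \left(-15 - \frac{8}{7}\right) + \frac{1}{8} = - \frac{113}{7} + \frac{1}{8} = - \frac{897}{56} \approx -16.018$)
$Z^{3} = \left(- \frac{897}{56}\right)^{3} = - \frac{721734273}{175616}$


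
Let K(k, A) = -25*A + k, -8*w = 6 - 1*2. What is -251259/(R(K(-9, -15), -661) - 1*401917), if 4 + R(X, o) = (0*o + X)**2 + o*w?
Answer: 167506/178423 ≈ 0.93881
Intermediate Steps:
w = -1/2 (w = -(6 - 1*2)/8 = -(6 - 2)/8 = -1/8*4 = -1/2 ≈ -0.50000)
K(k, A) = k - 25*A
R(X, o) = -4 + X**2 - o/2 (R(X, o) = -4 + ((0*o + X)**2 + o*(-1/2)) = -4 + ((0 + X)**2 - o/2) = -4 + (X**2 - o/2) = -4 + X**2 - o/2)
-251259/(R(K(-9, -15), -661) - 1*401917) = -251259/((-4 + (-9 - 25*(-15))**2 - 1/2*(-661)) - 1*401917) = -251259/((-4 + (-9 + 375)**2 + 661/2) - 401917) = -251259/((-4 + 366**2 + 661/2) - 401917) = -251259/((-4 + 133956 + 661/2) - 401917) = -251259/(268565/2 - 401917) = -251259/(-535269/2) = -251259*(-2/535269) = 167506/178423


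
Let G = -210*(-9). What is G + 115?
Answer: 2005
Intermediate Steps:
G = 1890
G + 115 = 1890 + 115 = 2005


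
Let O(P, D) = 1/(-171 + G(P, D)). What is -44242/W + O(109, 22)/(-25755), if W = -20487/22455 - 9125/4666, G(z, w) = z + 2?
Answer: 2387723837576790739/154784571176700 ≈ 15426.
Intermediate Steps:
G(z, w) = 2 + z
W = -100164739/34925010 (W = -20487*1/22455 - 9125*1/4666 = -6829/7485 - 9125/4666 = -100164739/34925010 ≈ -2.8680)
O(P, D) = 1/(-169 + P) (O(P, D) = 1/(-171 + (2 + P)) = 1/(-169 + P))
-44242/W + O(109, 22)/(-25755) = -44242/(-100164739/34925010) + 1/((-169 + 109)*(-25755)) = -44242*(-34925010/100164739) - 1/25755/(-60) = 1545152292420/100164739 - 1/60*(-1/25755) = 1545152292420/100164739 + 1/1545300 = 2387723837576790739/154784571176700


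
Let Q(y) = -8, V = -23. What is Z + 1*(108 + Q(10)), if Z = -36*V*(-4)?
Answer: -3212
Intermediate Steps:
Z = -3312 (Z = -36*(-23)*(-4) = 828*(-4) = -3312)
Z + 1*(108 + Q(10)) = -3312 + 1*(108 - 8) = -3312 + 1*100 = -3312 + 100 = -3212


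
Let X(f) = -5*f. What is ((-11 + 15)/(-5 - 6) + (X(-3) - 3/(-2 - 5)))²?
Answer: 1345600/5929 ≈ 226.95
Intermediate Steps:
X(f) = -5*f
((-11 + 15)/(-5 - 6) + (X(-3) - 3/(-2 - 5)))² = ((-11 + 15)/(-5 - 6) + (-5*(-3) - 3/(-2 - 5)))² = (4/(-11) + (15 - 3/(-7)))² = (4*(-1/11) + (15 - ⅐*(-3)))² = (-4/11 + (15 + 3/7))² = (-4/11 + 108/7)² = (1160/77)² = 1345600/5929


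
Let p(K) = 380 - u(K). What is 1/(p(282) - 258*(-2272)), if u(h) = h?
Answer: 1/586274 ≈ 1.7057e-6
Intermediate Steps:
p(K) = 380 - K
1/(p(282) - 258*(-2272)) = 1/((380 - 1*282) - 258*(-2272)) = 1/((380 - 282) + 586176) = 1/(98 + 586176) = 1/586274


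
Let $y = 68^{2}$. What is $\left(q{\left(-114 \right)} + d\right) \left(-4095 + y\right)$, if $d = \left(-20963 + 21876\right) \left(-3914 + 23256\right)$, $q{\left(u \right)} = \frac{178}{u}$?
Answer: $\frac{532479197557}{57} \approx 9.3417 \cdot 10^{9}$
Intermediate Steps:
$y = 4624$
$d = 17659246$ ($d = 913 \cdot 19342 = 17659246$)
$\left(q{\left(-114 \right)} + d\right) \left(-4095 + y\right) = \left(\frac{178}{-114} + 17659246\right) \left(-4095 + 4624\right) = \left(178 \left(- \frac{1}{114}\right) + 17659246\right) 529 = \left(- \frac{89}{57} + 17659246\right) 529 = \frac{1006576933}{57} \cdot 529 = \frac{532479197557}{57}$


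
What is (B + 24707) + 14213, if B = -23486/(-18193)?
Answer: 708095046/18193 ≈ 38921.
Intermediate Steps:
B = 23486/18193 (B = -23486*(-1/18193) = 23486/18193 ≈ 1.2909)
(B + 24707) + 14213 = (23486/18193 + 24707) + 14213 = 449517937/18193 + 14213 = 708095046/18193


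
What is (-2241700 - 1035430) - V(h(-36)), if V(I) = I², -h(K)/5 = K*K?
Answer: -45267530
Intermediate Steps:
h(K) = -5*K² (h(K) = -5*K*K = -5*K²)
(-2241700 - 1035430) - V(h(-36)) = (-2241700 - 1035430) - (-5*(-36)²)² = -3277130 - (-5*1296)² = -3277130 - 1*(-6480)² = -3277130 - 1*41990400 = -3277130 - 41990400 = -45267530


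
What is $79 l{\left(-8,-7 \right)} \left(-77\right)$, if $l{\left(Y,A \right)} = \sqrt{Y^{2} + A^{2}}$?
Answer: $- 6083 \sqrt{113} \approx -64663.0$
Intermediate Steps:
$l{\left(Y,A \right)} = \sqrt{A^{2} + Y^{2}}$
$79 l{\left(-8,-7 \right)} \left(-77\right) = 79 \sqrt{\left(-7\right)^{2} + \left(-8\right)^{2}} \left(-77\right) = 79 \sqrt{49 + 64} \left(-77\right) = 79 \sqrt{113} \left(-77\right) = - 6083 \sqrt{113}$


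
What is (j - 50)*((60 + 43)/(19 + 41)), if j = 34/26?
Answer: -21733/260 ≈ -83.589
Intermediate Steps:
j = 17/13 (j = 34*(1/26) = 17/13 ≈ 1.3077)
(j - 50)*((60 + 43)/(19 + 41)) = (17/13 - 50)*((60 + 43)/(19 + 41)) = -65199/(13*60) = -633/13*103/60 = -21733/260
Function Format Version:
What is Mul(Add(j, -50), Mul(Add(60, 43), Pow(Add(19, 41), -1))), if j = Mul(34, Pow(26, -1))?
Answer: Rational(-21733, 260) ≈ -83.589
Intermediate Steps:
j = Rational(17, 13) (j = Mul(34, Rational(1, 26)) = Rational(17, 13) ≈ 1.3077)
Mul(Add(j, -50), Mul(Add(60, 43), Pow(Add(19, 41), -1))) = Mul(Add(Rational(17, 13), -50), Mul(Add(60, 43), Pow(Add(19, 41), -1))) = Mul(Rational(-633, 13), Mul(103, Pow(60, -1))) = Mul(Rational(-633, 13), Mul(103, Rational(1, 60))) = Mul(Rational(-633, 13), Rational(103, 60)) = Rational(-21733, 260)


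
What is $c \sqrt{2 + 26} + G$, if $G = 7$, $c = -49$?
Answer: $7 - 98 \sqrt{7} \approx -252.28$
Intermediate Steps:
$c \sqrt{2 + 26} + G = - 49 \sqrt{2 + 26} + 7 = - 49 \sqrt{28} + 7 = - 49 \cdot 2 \sqrt{7} + 7 = - 98 \sqrt{7} + 7 = 7 - 98 \sqrt{7}$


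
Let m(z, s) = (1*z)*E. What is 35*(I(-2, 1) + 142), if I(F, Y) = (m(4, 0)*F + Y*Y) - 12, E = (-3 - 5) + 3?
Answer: 5985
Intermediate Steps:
E = -5 (E = -8 + 3 = -5)
m(z, s) = -5*z (m(z, s) = (1*z)*(-5) = z*(-5) = -5*z)
I(F, Y) = -12 + Y² - 20*F (I(F, Y) = ((-5*4)*F + Y*Y) - 12 = (-20*F + Y²) - 12 = (Y² - 20*F) - 12 = -12 + Y² - 20*F)
35*(I(-2, 1) + 142) = 35*((-12 + 1² - 20*(-2)) + 142) = 35*((-12 + 1 + 40) + 142) = 35*(29 + 142) = 35*171 = 5985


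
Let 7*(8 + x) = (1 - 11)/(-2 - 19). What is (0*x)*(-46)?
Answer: 0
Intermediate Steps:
x = -1166/147 (x = -8 + ((1 - 11)/(-2 - 19))/7 = -8 + (-10/(-21))/7 = -8 + (-10*(-1/21))/7 = -8 + (1/7)*(10/21) = -8 + 10/147 = -1166/147 ≈ -7.9320)
(0*x)*(-46) = (0*(-1166/147))*(-46) = 0*(-46) = 0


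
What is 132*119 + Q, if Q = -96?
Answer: 15612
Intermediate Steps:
132*119 + Q = 132*119 - 96 = 15708 - 96 = 15612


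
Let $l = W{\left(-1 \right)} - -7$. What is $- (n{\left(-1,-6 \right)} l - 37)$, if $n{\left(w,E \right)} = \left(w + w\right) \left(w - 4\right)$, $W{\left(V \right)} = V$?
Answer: $-23$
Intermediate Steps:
$n{\left(w,E \right)} = 2 w \left(-4 + w\right)$
$l = 6$ ($l = -1 - -7 = -1 + 7 = 6$)
$- (n{\left(-1,-6 \right)} l - 37) = - (2 \left(-1\right) \left(-4 - 1\right) 6 - 37) = - (2 \left(-1\right) \left(-5\right) 6 - 37) = - (10 \cdot 6 - 37) = - (60 - 37) = \left(-1\right) 23 = -23$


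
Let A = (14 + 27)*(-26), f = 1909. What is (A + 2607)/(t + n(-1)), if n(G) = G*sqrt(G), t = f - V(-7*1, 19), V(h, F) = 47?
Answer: 2869342/3467045 + 1541*I/3467045 ≈ 0.8276 + 0.00044447*I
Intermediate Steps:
A = -1066 (A = 41*(-26) = -1066)
t = 1862 (t = 1909 - 1*47 = 1909 - 47 = 1862)
n(G) = G**(3/2)
(A + 2607)/(t + n(-1)) = (-1066 + 2607)/(1862 + (-1)**(3/2)) = 1541/(1862 - I) = 1541*((1862 + I)/3467045) = 1541*(1862 + I)/3467045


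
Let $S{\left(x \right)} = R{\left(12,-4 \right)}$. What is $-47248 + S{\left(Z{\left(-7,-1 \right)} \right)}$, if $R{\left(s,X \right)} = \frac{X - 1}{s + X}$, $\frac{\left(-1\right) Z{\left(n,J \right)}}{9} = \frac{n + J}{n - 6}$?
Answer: $- \frac{377989}{8} \approx -47249.0$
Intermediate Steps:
$Z{\left(n,J \right)} = - \frac{9 \left(J + n\right)}{-6 + n}$ ($Z{\left(n,J \right)} = - 9 \frac{n + J}{n - 6} = - 9 \frac{J + n}{-6 + n} = - \frac{9 \left(J + n\right)}{-6 + n}$)
$R{\left(s,X \right)} = \frac{-1 + X}{X + s}$
$S{\left(x \right)} = - \frac{5}{8}$ ($S{\left(x \right)} = \frac{-1 - 4}{-4 + 12} = \frac{1}{8} \left(-5\right) = - \frac{5}{8}$)
$-47248 + S{\left(Z{\left(-7,-1 \right)} \right)} = -47248 - \frac{5}{8} = - \frac{377989}{8}$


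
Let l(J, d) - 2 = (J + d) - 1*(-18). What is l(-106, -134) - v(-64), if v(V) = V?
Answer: -156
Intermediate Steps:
l(J, d) = 20 + J + d (l(J, d) = 2 + ((J + d) - 1*(-18)) = 2 + ((J + d) + 18) = 2 + (18 + J + d) = 20 + J + d)
l(-106, -134) - v(-64) = (20 - 106 - 134) - 1*(-64) = -220 + 64 = -156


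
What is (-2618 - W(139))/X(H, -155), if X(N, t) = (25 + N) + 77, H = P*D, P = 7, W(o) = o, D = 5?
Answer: -2757/137 ≈ -20.124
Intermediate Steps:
H = 35 (H = 7*5 = 35)
X(N, t) = 102 + N
(-2618 - W(139))/X(H, -155) = (-2618 - 1*139)/(102 + 35) = (-2618 - 139)/137 = -2757*1/137 = -2757/137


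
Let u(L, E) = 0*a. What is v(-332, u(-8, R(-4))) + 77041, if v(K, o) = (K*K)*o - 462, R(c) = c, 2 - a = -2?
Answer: 76579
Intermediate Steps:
a = 4 (a = 2 - 1*(-2) = 2 + 2 = 4)
u(L, E) = 0 (u(L, E) = 0*4 = 0)
v(K, o) = -462 + o*K² (v(K, o) = K²*o - 462 = o*K² - 462 = -462 + o*K²)
v(-332, u(-8, R(-4))) + 77041 = (-462 + 0*(-332)²) + 77041 = (-462 + 0*110224) + 77041 = (-462 + 0) + 77041 = -462 + 77041 = 76579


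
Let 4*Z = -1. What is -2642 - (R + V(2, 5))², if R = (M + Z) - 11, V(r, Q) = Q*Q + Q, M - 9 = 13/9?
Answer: -4528633/1296 ≈ -3494.3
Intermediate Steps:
Z = -¼ (Z = (¼)*(-1) = -¼ ≈ -0.25000)
M = 94/9 (M = 9 + 13/9 = 94/9 ≈ 10.444)
V(r, Q) = Q + Q² (V(r, Q) = Q² + Q = Q + Q²)
R = -29/36 (R = (94/9 - ¼) - 11 = 367/36 - 11 = -29/36 ≈ -0.80556)
-2642 - (R + V(2, 5))² = -2642 - (-29/36 + 5*(1 + 5))² = -2642 - (-29/36 + 5*6)² = -2642 - (-29/36 + 30)² = -2642 - (1051/36)² = -2642 - 1*1104601/1296 = -2642 - 1104601/1296 = -4528633/1296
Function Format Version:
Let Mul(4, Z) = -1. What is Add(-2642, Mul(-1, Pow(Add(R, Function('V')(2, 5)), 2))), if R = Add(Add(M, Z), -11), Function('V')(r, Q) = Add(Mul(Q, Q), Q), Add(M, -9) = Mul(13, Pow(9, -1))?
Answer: Rational(-4528633, 1296) ≈ -3494.3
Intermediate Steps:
Z = Rational(-1, 4) (Z = Mul(Rational(1, 4), -1) = Rational(-1, 4) ≈ -0.25000)
M = Rational(94, 9) (M = Add(9, Mul(13, Pow(9, -1))) = Add(9, Mul(13, Rational(1, 9))) = Add(9, Rational(13, 9)) = Rational(94, 9) ≈ 10.444)
Function('V')(r, Q) = Add(Q, Pow(Q, 2)) (Function('V')(r, Q) = Add(Pow(Q, 2), Q) = Add(Q, Pow(Q, 2)))
R = Rational(-29, 36) (R = Add(Add(Rational(94, 9), Rational(-1, 4)), -11) = Add(Rational(367, 36), -11) = Rational(-29, 36) ≈ -0.80556)
Add(-2642, Mul(-1, Pow(Add(R, Function('V')(2, 5)), 2))) = Add(-2642, Mul(-1, Pow(Add(Rational(-29, 36), Mul(5, Add(1, 5))), 2))) = Add(-2642, Mul(-1, Pow(Add(Rational(-29, 36), Mul(5, 6)), 2))) = Add(-2642, Mul(-1, Pow(Add(Rational(-29, 36), 30), 2))) = Add(-2642, Mul(-1, Pow(Rational(1051, 36), 2))) = Add(-2642, Mul(-1, Rational(1104601, 1296))) = Add(-2642, Rational(-1104601, 1296)) = Rational(-4528633, 1296)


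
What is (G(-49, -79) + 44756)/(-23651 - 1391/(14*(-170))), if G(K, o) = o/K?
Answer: -248553940/131338641 ≈ -1.8925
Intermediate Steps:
(G(-49, -79) + 44756)/(-23651 - 1391/(14*(-170))) = (-79/(-49) + 44756)/(-23651 - 1391/(14*(-170))) = (-79*(-1/49) + 44756)/(-23651 - 1391/(-2380)) = (79/49 + 44756)/(-23651 - 1391*(-1/2380)) = 2193123/(49*(-23651 + 1391/2380)) = 2193123/(49*(-56287989/2380)) = (2193123/49)*(-2380/56287989) = -248553940/131338641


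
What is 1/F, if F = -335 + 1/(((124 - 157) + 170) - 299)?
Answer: -162/54271 ≈ -0.0029850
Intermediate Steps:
F = -54271/162 (F = -335 + 1/((-33 + 170) - 299) = -335 + 1/(137 - 299) = -335 + 1/(-162) = -335 - 1/162 = -54271/162 ≈ -335.01)
1/F = 1/(-54271/162) = -162/54271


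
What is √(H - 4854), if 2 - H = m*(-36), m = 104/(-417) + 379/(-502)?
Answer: I*√5950072424326/34889 ≈ 69.915*I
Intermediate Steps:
m = -210251/209334 (m = 104*(-1/417) + 379*(-1/502) = -104/417 - 379/502 = -210251/209334 ≈ -1.0044)
H = -1191728/34889 (H = 2 - (-210251)*(-36)/209334 = 2 - 1*1261506/34889 = 2 - 1261506/34889 = -1191728/34889 ≈ -34.158)
√(H - 4854) = √(-1191728/34889 - 4854) = √(-170542934/34889) = I*√5950072424326/34889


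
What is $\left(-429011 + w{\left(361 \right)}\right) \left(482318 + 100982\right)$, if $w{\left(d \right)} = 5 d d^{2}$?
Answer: $136959069820200$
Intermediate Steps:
$w{\left(d \right)} = 5 d^{3}$
$\left(-429011 + w{\left(361 \right)}\right) \left(482318 + 100982\right) = \left(-429011 + 5 \cdot 361^{3}\right) \left(482318 + 100982\right) = \left(-429011 + 5 \cdot 47045881\right) 583300 = \left(-429011 + 235229405\right) 583300 = 234800394 \cdot 583300 = 136959069820200$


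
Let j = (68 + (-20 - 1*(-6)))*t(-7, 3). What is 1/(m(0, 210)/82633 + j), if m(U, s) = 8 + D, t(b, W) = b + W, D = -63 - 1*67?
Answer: -82633/17848850 ≈ -0.0046296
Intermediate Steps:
D = -130 (D = -63 - 67 = -130)
t(b, W) = W + b
m(U, s) = -122 (m(U, s) = 8 - 130 = -122)
j = -216 (j = (68 + (-20 - 1*(-6)))*(3 - 7) = (68 + (-20 + 6))*(-4) = (68 - 14)*(-4) = 54*(-4) = -216)
1/(m(0, 210)/82633 + j) = 1/(-122/82633 - 216) = 1/(-17848850/82633) = -82633/17848850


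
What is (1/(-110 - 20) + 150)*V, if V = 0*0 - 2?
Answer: -19499/65 ≈ -299.98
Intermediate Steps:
V = -2 (V = 0 - 2 = -2)
(1/(-110 - 20) + 150)*V = (1/(-110 - 20) + 150)*(-2) = (1/(-130) + 150)*(-2) = (-1/130 + 150)*(-2) = (19499/130)*(-2) = -19499/65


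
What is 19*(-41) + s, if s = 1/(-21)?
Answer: -16360/21 ≈ -779.05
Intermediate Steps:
s = -1/21 ≈ -0.047619
19*(-41) + s = 19*(-41) - 1/21 = -779 - 1/21 = -16360/21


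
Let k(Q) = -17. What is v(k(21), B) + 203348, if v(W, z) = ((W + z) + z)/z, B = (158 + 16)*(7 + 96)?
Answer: 3644438683/17922 ≈ 2.0335e+5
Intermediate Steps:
B = 17922 (B = 174*103 = 17922)
v(W, z) = (W + 2*z)/z
v(k(21), B) + 203348 = (2 - 17/17922) + 203348 = 35827/17922 + 203348 = 3644438683/17922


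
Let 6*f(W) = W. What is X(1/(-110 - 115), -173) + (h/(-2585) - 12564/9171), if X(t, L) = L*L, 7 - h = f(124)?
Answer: 236498499304/7902345 ≈ 29928.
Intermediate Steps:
f(W) = W/6
h = -41/3 (h = 7 - 124/6 = 7 - 1*62/3 = 7 - 62/3 = -41/3 ≈ -13.667)
X(t, L) = L**2
X(1/(-110 - 115), -173) + (h/(-2585) - 12564/9171) = (-173)**2 + (-41/3/(-2585) - 12564/9171) = 29929 + (-41/3*(-1/2585) - 12564*1/9171) = 29929 + (41/7755 - 1396/1019) = 29929 - 10784201/7902345 = 236498499304/7902345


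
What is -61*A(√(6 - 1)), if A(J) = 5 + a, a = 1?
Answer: -366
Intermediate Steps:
A(J) = 6 (A(J) = 5 + 1 = 6)
-61*A(√(6 - 1)) = -61*6 = -366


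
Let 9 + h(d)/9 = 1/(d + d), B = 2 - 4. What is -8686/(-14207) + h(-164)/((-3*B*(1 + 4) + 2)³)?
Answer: 92978714705/152695472128 ≈ 0.60892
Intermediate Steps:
B = -2
h(d) = -81 + 9/(2*d) (h(d) = -81 + 9/(d + d) = -81 + 9/((2*d)) = -81 + 9*(1/(2*d)) = -81 + 9/(2*d))
-8686/(-14207) + h(-164)/((-3*B*(1 + 4) + 2)³) = -8686/(-14207) + (-81 + (9/2)/(-164))/((-(-6)*(1 + 4) + 2)³) = -8686*(-1/14207) + (-81 + (9/2)*(-1/164))/((-(-6)*5 + 2)³) = 8686/14207 + (-81 - 9/328)/((-3*(-10) + 2)³) = 8686/14207 - 26577/(328*(30 + 2)³) = 8686/14207 - 26577/(328*(32³)) = 8686/14207 - 26577/328/32768 = 8686/14207 - 26577/328*1/32768 = 8686/14207 - 26577/10747904 = 92978714705/152695472128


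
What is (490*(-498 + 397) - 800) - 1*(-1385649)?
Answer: 1335359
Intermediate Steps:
(490*(-498 + 397) - 800) - 1*(-1385649) = (490*(-101) - 800) + 1385649 = (-49490 - 800) + 1385649 = -50290 + 1385649 = 1335359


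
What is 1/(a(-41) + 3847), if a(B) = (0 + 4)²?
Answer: 1/3863 ≈ 0.00025887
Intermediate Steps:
a(B) = 16 (a(B) = 4² = 16)
1/(a(-41) + 3847) = 1/(16 + 3847) = 1/3863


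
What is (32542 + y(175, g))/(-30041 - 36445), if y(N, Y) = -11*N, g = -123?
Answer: -30617/66486 ≈ -0.46050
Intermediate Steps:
(32542 + y(175, g))/(-30041 - 36445) = (32542 - 11*175)/(-30041 - 36445) = (32542 - 1925)/(-66486) = 30617*(-1/66486) = -30617/66486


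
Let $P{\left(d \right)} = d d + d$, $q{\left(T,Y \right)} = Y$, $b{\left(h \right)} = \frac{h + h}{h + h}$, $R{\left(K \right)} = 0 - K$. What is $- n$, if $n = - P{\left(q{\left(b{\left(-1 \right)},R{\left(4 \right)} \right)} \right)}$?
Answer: $12$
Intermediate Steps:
$R{\left(K \right)} = - K$
$b{\left(h \right)} = 1$ ($b{\left(h \right)} = \frac{2 h}{2 h} = 2 h \frac{1}{2 h} = 1$)
$P{\left(d \right)} = d + d^{2}$ ($P{\left(d \right)} = d^{2} + d = d + d^{2}$)
$n = -12$ ($n = - \left(-1\right) 4 \left(1 - 4\right) = - \left(-4\right) \left(1 - 4\right) = - \left(-4\right) \left(-3\right) = \left(-1\right) 12 = -12$)
$- n = \left(-1\right) \left(-12\right) = 12$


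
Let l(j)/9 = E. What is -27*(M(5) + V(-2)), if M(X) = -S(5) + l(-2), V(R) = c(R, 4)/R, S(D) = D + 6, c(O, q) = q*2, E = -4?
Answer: 1377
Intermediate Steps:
c(O, q) = 2*q
l(j) = -36 (l(j) = 9*(-4) = -36)
S(D) = 6 + D
V(R) = 8/R (V(R) = (2*4)/R = 8/R)
M(X) = -47 (M(X) = -(6 + 5) - 36 = -1*11 - 36 = -11 - 36 = -47)
-27*(M(5) + V(-2)) = -27*(-47 + 8/(-2)) = -27*(-47 + 8*(-1/2)) = -27*(-47 - 4) = -27*(-51) = 1377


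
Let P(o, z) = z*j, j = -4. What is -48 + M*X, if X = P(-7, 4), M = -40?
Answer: 592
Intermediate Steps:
P(o, z) = -4*z (P(o, z) = z*(-4) = -4*z)
X = -16 (X = -4*4 = -16)
-48 + M*X = -48 - 40*(-16) = -48 + 640 = 592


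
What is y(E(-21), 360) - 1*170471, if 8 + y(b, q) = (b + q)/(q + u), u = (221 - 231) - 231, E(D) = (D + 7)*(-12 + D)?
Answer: -20286179/119 ≈ -1.7047e+5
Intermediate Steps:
E(D) = (-12 + D)*(7 + D) (E(D) = (7 + D)*(-12 + D) = (-12 + D)*(7 + D))
u = -241 (u = -10 - 231 = -241)
y(b, q) = -8 + (b + q)/(-241 + q) (y(b, q) = -8 + (b + q)/(q - 241) = -8 + (b + q)/(-241 + q))
y(E(-21), 360) - 1*170471 = (1928 + (-84 + (-21)² - 5*(-21)) - 7*360)/(-241 + 360) - 1*170471 = (1928 + (-84 + 441 + 105) - 2520)/119 - 170471 = (1928 + 462 - 2520)/119 - 170471 = (1/119)*(-130) - 170471 = -130/119 - 170471 = -20286179/119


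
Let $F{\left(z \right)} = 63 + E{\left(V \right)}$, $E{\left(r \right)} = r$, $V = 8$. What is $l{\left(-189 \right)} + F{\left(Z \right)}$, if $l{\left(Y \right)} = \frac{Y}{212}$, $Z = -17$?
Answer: $\frac{14863}{212} \approx 70.109$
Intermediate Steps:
$F{\left(z \right)} = 71$ ($F{\left(z \right)} = 63 + 8 = 71$)
$l{\left(Y \right)} = \frac{Y}{212}$ ($l{\left(Y \right)} = Y \frac{1}{212} = \frac{Y}{212}$)
$l{\left(-189 \right)} + F{\left(Z \right)} = \frac{1}{212} \left(-189\right) + 71 = - \frac{189}{212} + 71 = \frac{14863}{212}$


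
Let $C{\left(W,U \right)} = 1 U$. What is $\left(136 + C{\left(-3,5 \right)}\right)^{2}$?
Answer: $19881$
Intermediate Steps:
$C{\left(W,U \right)} = U$
$\left(136 + C{\left(-3,5 \right)}\right)^{2} = \left(136 + 5\right)^{2} = 141^{2} = 19881$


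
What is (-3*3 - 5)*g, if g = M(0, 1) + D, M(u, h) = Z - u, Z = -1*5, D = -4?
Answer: 126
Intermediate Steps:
Z = -5
M(u, h) = -5 - u
g = -9 (g = (-5 - 1*0) - 4 = (-5 + 0) - 4 = -5 - 4 = -9)
(-3*3 - 5)*g = (-3*3 - 5)*(-9) = (-9 - 5)*(-9) = -14*(-9) = 126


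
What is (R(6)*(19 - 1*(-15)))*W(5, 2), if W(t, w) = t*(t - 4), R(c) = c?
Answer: 1020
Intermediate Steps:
W(t, w) = t*(-4 + t)
(R(6)*(19 - 1*(-15)))*W(5, 2) = (6*(19 - 1*(-15)))*(5*(-4 + 5)) = (6*(19 + 15))*(5*1) = (6*34)*5 = 204*5 = 1020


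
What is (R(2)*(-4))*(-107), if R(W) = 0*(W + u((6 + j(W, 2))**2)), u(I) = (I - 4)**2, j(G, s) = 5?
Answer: 0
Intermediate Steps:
u(I) = (-4 + I)**2
R(W) = 0 (R(W) = 0*(W + (-4 + (6 + 5)**2)**2) = 0*(W + (-4 + 11**2)**2) = 0*(W + (-4 + 121)**2) = 0*(W + 117**2) = 0*(W + 13689) = 0*(13689 + W) = 0)
(R(2)*(-4))*(-107) = (0*(-4))*(-107) = 0*(-107) = 0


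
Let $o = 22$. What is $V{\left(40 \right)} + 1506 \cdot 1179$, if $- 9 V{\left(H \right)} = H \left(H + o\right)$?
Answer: $\frac{15977686}{9} \approx 1.7753 \cdot 10^{6}$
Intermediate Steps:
$V{\left(H \right)} = - \frac{H \left(22 + H\right)}{9}$ ($V{\left(H \right)} = - \frac{H \left(H + 22\right)}{9} = - \frac{H \left(22 + H\right)}{9}$)
$V{\left(40 \right)} + 1506 \cdot 1179 = \left(- \frac{1}{9}\right) 40 \left(22 + 40\right) + 1506 \cdot 1179 = \left(- \frac{1}{9}\right) 40 \cdot 62 + 1775574 = - \frac{2480}{9} + 1775574 = \frac{15977686}{9}$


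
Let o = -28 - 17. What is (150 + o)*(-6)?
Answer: -630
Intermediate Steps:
o = -45
(150 + o)*(-6) = (150 - 45)*(-6) = 105*(-6) = -630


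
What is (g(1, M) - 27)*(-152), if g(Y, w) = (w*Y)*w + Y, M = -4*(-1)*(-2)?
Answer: -5776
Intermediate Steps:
M = -8 (M = 4*(-2) = -8)
g(Y, w) = Y + Y*w² (g(Y, w) = (Y*w)*w + Y = Y*w² + Y = Y + Y*w²)
(g(1, M) - 27)*(-152) = (1*(1 + (-8)²) - 27)*(-152) = (1*(1 + 64) - 27)*(-152) = (1*65 - 27)*(-152) = (65 - 27)*(-152) = 38*(-152) = -5776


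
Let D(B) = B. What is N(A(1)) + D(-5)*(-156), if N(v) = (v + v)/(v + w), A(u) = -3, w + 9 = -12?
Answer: 3121/4 ≈ 780.25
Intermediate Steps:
w = -21 (w = -9 - 12 = -21)
N(v) = 2*v/(-21 + v) (N(v) = (v + v)/(v - 21) = (2*v)/(-21 + v) = 2*v/(-21 + v))
N(A(1)) + D(-5)*(-156) = 2*(-3)/(-21 - 3) - 5*(-156) = 2*(-3)/(-24) + 780 = 2*(-3)*(-1/24) + 780 = 1/4 + 780 = 3121/4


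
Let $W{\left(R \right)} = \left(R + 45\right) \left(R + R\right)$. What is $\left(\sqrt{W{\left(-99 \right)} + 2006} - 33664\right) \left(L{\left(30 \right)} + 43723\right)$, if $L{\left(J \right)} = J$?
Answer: $-1472900992 + 43753 \sqrt{12698} \approx -1.468 \cdot 10^{9}$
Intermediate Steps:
$W{\left(R \right)} = 2 R \left(45 + R\right)$ ($W{\left(R \right)} = \left(45 + R\right) 2 R = 2 R \left(45 + R\right)$)
$\left(\sqrt{W{\left(-99 \right)} + 2006} - 33664\right) \left(L{\left(30 \right)} + 43723\right) = \left(\sqrt{2 \left(-99\right) \left(45 - 99\right) + 2006} - 33664\right) \left(30 + 43723\right) = \left(\sqrt{2 \left(-99\right) \left(-54\right) + 2006} - 33664\right) 43753 = \left(\sqrt{10692 + 2006} - 33664\right) 43753 = \left(\sqrt{12698} - 33664\right) 43753 = \left(-33664 + \sqrt{12698}\right) 43753 = -1472900992 + 43753 \sqrt{12698}$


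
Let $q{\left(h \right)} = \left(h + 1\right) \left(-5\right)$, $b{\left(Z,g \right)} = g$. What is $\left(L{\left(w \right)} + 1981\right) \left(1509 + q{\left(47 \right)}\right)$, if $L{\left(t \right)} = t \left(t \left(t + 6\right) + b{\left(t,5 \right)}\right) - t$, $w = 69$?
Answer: $455992308$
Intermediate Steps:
$L{\left(t \right)} = - t + t \left(5 + t \left(6 + t\right)\right)$ ($L{\left(t \right)} = t \left(t \left(t + 6\right) + 5\right) - t = t \left(t \left(6 + t\right) + 5\right) - t = t \left(5 + t \left(6 + t\right)\right) - t = - t + t \left(5 + t \left(6 + t\right)\right)$)
$q{\left(h \right)} = -5 - 5 h$ ($q{\left(h \right)} = \left(1 + h\right) \left(-5\right) = -5 - 5 h$)
$\left(L{\left(w \right)} + 1981\right) \left(1509 + q{\left(47 \right)}\right) = \left(69 \left(4 + 69^{2} + 6 \cdot 69\right) + 1981\right) \left(1509 - 240\right) = \left(69 \left(4 + 4761 + 414\right) + 1981\right) \left(1509 - 240\right) = \left(69 \cdot 5179 + 1981\right) \left(1509 - 240\right) = \left(357351 + 1981\right) 1269 = 359332 \cdot 1269 = 455992308$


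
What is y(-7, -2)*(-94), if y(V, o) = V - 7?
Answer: 1316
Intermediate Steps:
y(V, o) = -7 + V
y(-7, -2)*(-94) = (-7 - 7)*(-94) = -14*(-94) = 1316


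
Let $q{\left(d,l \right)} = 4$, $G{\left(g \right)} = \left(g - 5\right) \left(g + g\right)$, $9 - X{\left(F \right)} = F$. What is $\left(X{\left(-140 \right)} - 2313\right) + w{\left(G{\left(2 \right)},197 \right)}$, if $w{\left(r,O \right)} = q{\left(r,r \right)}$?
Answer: $-2160$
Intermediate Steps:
$X{\left(F \right)} = 9 - F$
$G{\left(g \right)} = 2 g \left(-5 + g\right)$ ($G{\left(g \right)} = \left(-5 + g\right) 2 g = 2 g \left(-5 + g\right)$)
$w{\left(r,O \right)} = 4$
$\left(X{\left(-140 \right)} - 2313\right) + w{\left(G{\left(2 \right)},197 \right)} = \left(\left(9 - -140\right) - 2313\right) + 4 = \left(\left(9 + 140\right) - 2313\right) + 4 = \left(149 - 2313\right) + 4 = -2164 + 4 = -2160$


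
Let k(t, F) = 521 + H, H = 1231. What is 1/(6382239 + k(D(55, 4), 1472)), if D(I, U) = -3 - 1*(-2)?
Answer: 1/6383991 ≈ 1.5664e-7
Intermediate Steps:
D(I, U) = -1 (D(I, U) = -3 + 2 = -1)
k(t, F) = 1752 (k(t, F) = 521 + 1231 = 1752)
1/(6382239 + k(D(55, 4), 1472)) = 1/(6382239 + 1752) = 1/6383991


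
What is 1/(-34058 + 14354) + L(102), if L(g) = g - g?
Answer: -1/19704 ≈ -5.0751e-5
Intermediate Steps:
L(g) = 0
1/(-34058 + 14354) + L(102) = 1/(-34058 + 14354) + 0 = 1/(-19704) + 0 = -1/19704 + 0 = -1/19704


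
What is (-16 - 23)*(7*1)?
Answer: -273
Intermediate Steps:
(-16 - 23)*(7*1) = -39*7 = -273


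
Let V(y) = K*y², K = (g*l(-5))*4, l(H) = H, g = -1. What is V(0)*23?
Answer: 0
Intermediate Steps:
K = 20 (K = -1*(-5)*4 = 5*4 = 20)
V(y) = 20*y²
V(0)*23 = (20*0²)*23 = (20*0)*23 = 0*23 = 0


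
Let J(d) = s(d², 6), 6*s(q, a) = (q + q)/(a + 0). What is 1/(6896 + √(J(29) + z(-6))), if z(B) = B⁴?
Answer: 124128/855962519 - 3*√48338/855962519 ≈ 0.00014425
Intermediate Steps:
s(q, a) = q/(3*a) (s(q, a) = ((q + q)/(a + 0))/6 = ((2*q)/a)/6 = (2*q/a)/6 = q/(3*a))
J(d) = d²/18 (J(d) = (⅓)*d²/6 = (⅓)*d²*(⅙) = d²/18)
1/(6896 + √(J(29) + z(-6))) = 1/(6896 + √((1/18)*29² + (-6)⁴)) = 1/(6896 + √((1/18)*841 + 1296)) = 1/(6896 + √(841/18 + 1296)) = 1/(6896 + √(24169/18)) = 1/(6896 + √48338/6)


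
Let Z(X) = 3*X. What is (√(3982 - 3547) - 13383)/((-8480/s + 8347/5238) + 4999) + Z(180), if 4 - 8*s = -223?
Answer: 3002951769462/5590489823 + 1189026*√435/5590489823 ≈ 537.16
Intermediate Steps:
s = 227/8 (s = ½ - ⅛*(-223) = ½ + 223/8 = 227/8 ≈ 28.375)
(√(3982 - 3547) - 13383)/((-8480/s + 8347/5238) + 4999) + Z(180) = (√(3982 - 3547) - 13383)/((-8480/227/8 + 8347/5238) + 4999) + 3*180 = (√435 - 13383)/((-8480*8/227 + 8347*(1/5238)) + 4999) + 540 = (-13383 + √435)/((-67840/227 + 8347/5238) + 4999) + 540 = (-13383 + √435)/(-353451151/1189026 + 4999) + 540 = (-13383 + √435)/(5590489823/1189026) + 540 = (-13383 + √435)*(1189026/5590489823) + 540 = (-15912734958/5590489823 + 1189026*√435/5590489823) + 540 = 3002951769462/5590489823 + 1189026*√435/5590489823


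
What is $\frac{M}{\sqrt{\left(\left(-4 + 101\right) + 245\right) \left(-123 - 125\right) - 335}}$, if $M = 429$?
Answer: $- \frac{39 i \sqrt{85151}}{7741} \approx - 1.4702 i$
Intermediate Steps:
$\frac{M}{\sqrt{\left(\left(-4 + 101\right) + 245\right) \left(-123 - 125\right) - 335}} = \frac{429}{\sqrt{\left(\left(-4 + 101\right) + 245\right) \left(-123 - 125\right) - 335}} = \frac{429}{\sqrt{\left(97 + 245\right) \left(-248\right) - 335}} = \frac{429}{\sqrt{342 \left(-248\right) - 335}} = \frac{429}{\sqrt{-84816 - 335}} = \frac{429}{\sqrt{-85151}} = \frac{429}{i \sqrt{85151}} = 429 \left(- \frac{i \sqrt{85151}}{85151}\right) = - \frac{39 i \sqrt{85151}}{7741}$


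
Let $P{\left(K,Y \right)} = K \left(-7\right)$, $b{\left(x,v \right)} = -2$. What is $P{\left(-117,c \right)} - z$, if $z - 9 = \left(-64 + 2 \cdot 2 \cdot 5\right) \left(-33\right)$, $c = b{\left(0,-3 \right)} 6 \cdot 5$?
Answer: $-642$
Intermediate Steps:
$c = -60$ ($c = \left(-2\right) 6 \cdot 5 = \left(-12\right) 5 = -60$)
$P{\left(K,Y \right)} = - 7 K$
$z = 1461$ ($z = 9 + \left(-64 + 2 \cdot 2 \cdot 5\right) \left(-33\right) = 9 + \left(-64 + 4 \cdot 5\right) \left(-33\right) = 9 + \left(-64 + 20\right) \left(-33\right) = 9 - -1452 = 9 + 1452 = 1461$)
$P{\left(-117,c \right)} - z = \left(-7\right) \left(-117\right) - 1461 = 819 - 1461 = -642$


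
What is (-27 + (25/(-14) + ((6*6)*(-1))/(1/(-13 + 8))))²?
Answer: 4481689/196 ≈ 22866.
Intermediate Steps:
(-27 + (25/(-14) + ((6*6)*(-1))/(1/(-13 + 8))))² = (-27 + (25*(-1/14) + (36*(-1))/(1/(-5))))² = (-27 + (-25/14 - 36/(-⅕)))² = (-27 + (-25/14 - 36*(-5)))² = (-27 + (-25/14 + 180))² = (-27 + 2495/14)² = (2117/14)² = 4481689/196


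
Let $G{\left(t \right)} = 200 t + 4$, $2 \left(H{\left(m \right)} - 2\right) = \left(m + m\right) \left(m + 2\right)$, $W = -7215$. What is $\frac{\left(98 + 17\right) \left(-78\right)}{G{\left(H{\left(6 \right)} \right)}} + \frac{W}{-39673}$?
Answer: $- \frac{141843975}{198444346} \approx -0.71478$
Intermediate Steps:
$H{\left(m \right)} = 2 + m \left(2 + m\right)$ ($H{\left(m \right)} = 2 + \frac{\left(m + m\right) \left(m + 2\right)}{2} = 2 + \frac{2 m \left(2 + m\right)}{2} = 2 + m \left(2 + m\right)$)
$G{\left(t \right)} = 4 + 200 t$
$\frac{\left(98 + 17\right) \left(-78\right)}{G{\left(H{\left(6 \right)} \right)}} + \frac{W}{-39673} = \frac{\left(98 + 17\right) \left(-78\right)}{4 + 200 \left(2 + 6^{2} + 2 \cdot 6\right)} - \frac{7215}{-39673} = \frac{115 \left(-78\right)}{4 + 200 \left(2 + 36 + 12\right)} - - \frac{7215}{39673} = - \frac{8970}{4 + 200 \cdot 50} + \frac{7215}{39673} = - \frac{8970}{4 + 10000} + \frac{7215}{39673} = - \frac{8970}{10004} + \frac{7215}{39673} = \left(-8970\right) \frac{1}{10004} + \frac{7215}{39673} = - \frac{4485}{5002} + \frac{7215}{39673} = - \frac{141843975}{198444346}$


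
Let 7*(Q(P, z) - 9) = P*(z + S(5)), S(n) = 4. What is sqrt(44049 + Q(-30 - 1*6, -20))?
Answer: sqrt(2162874)/7 ≈ 210.10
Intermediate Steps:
Q(P, z) = 9 + P*(4 + z)/7 (Q(P, z) = 9 + (P*(z + 4))/7 = 9 + (P*(4 + z))/7 = 9 + P*(4 + z)/7)
sqrt(44049 + Q(-30 - 1*6, -20)) = sqrt(44049 + (9 + 4*(-30 - 1*6)/7 + (1/7)*(-30 - 1*6)*(-20))) = sqrt(44049 + (9 + 4*(-30 - 6)/7 + (1/7)*(-30 - 6)*(-20))) = sqrt(44049 + (9 + (4/7)*(-36) + (1/7)*(-36)*(-20))) = sqrt(44049 + (9 - 144/7 + 720/7)) = sqrt(44049 + 639/7) = sqrt(308982/7) = sqrt(2162874)/7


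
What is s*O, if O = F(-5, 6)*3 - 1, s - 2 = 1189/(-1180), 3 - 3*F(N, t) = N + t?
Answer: 1171/1180 ≈ 0.99237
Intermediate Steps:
F(N, t) = 1 - N/3 - t/3 (F(N, t) = 1 - (N + t)/3 = 1 + (-N/3 - t/3) = 1 - N/3 - t/3)
s = 1171/1180 (s = 2 + 1189/(-1180) = 2 + 1189*(-1/1180) = 2 - 1189/1180 = 1171/1180 ≈ 0.99237)
O = 1 (O = (1 - 1/3*(-5) - 1/3*6)*3 - 1 = (1 + 5/3 - 2)*3 - 1 = (2/3)*3 - 1 = 2 - 1 = 1)
s*O = (1171/1180)*1 = 1171/1180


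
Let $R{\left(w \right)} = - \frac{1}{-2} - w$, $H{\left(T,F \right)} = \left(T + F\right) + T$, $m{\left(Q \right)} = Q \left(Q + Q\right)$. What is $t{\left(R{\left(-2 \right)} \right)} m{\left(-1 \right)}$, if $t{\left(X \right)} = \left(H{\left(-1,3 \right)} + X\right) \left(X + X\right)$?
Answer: $35$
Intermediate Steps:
$m{\left(Q \right)} = 2 Q^{2}$ ($m{\left(Q \right)} = Q 2 Q = 2 Q^{2}$)
$H{\left(T,F \right)} = F + 2 T$ ($H{\left(T,F \right)} = \left(F + T\right) + T = F + 2 T$)
$R{\left(w \right)} = \frac{1}{2} - w$ ($R{\left(w \right)} = \left(-1\right) \left(- \frac{1}{2}\right) - w = \frac{1}{2} - w$)
$t{\left(X \right)} = 2 X \left(1 + X\right)$ ($t{\left(X \right)} = \left(\left(3 + 2 \left(-1\right)\right) + X\right) \left(X + X\right) = \left(\left(3 - 2\right) + X\right) 2 X = \left(1 + X\right) 2 X = 2 X \left(1 + X\right)$)
$t{\left(R{\left(-2 \right)} \right)} m{\left(-1 \right)} = 2 \left(\frac{1}{2} - -2\right) \left(1 + \left(\frac{1}{2} - -2\right)\right) 2 \left(-1\right)^{2} = 2 \left(\frac{1}{2} + 2\right) \left(1 + \left(\frac{1}{2} + 2\right)\right) 2 \cdot 1 = 2 \cdot \frac{5}{2} \left(1 + \frac{5}{2}\right) 2 = 2 \cdot \frac{5}{2} \cdot \frac{7}{2} \cdot 2 = \frac{35}{2} \cdot 2 = 35$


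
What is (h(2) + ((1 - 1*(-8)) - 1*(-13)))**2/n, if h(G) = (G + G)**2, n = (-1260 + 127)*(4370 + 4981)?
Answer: -1444/10594683 ≈ -0.00013629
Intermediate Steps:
n = -10594683 (n = -1133*9351 = -10594683)
h(G) = 4*G**2 (h(G) = (2*G)**2 = 4*G**2)
(h(2) + ((1 - 1*(-8)) - 1*(-13)))**2/n = (4*2**2 + ((1 - 1*(-8)) - 1*(-13)))**2/(-10594683) = (4*4 + ((1 + 8) + 13))**2*(-1/10594683) = (16 + (9 + 13))**2*(-1/10594683) = (16 + 22)**2*(-1/10594683) = 38**2*(-1/10594683) = 1444*(-1/10594683) = -1444/10594683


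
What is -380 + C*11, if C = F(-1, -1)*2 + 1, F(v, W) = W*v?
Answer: -347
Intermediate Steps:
C = 3 (C = -1*(-1)*2 + 1 = 1*2 + 1 = 2 + 1 = 3)
-380 + C*11 = -380 + 3*11 = -380 + 33 = -347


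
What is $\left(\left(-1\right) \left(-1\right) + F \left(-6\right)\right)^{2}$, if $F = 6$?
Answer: $1225$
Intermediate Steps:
$\left(\left(-1\right) \left(-1\right) + F \left(-6\right)\right)^{2} = \left(\left(-1\right) \left(-1\right) + 6 \left(-6\right)\right)^{2} = \left(1 - 36\right)^{2} = \left(-35\right)^{2} = 1225$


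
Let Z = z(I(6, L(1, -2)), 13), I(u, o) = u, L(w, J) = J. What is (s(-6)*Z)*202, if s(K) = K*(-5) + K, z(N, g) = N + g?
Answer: 92112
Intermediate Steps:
s(K) = -4*K (s(K) = -5*K + K = -4*K)
Z = 19 (Z = 6 + 13 = 19)
(s(-6)*Z)*202 = (-4*(-6)*19)*202 = (24*19)*202 = 456*202 = 92112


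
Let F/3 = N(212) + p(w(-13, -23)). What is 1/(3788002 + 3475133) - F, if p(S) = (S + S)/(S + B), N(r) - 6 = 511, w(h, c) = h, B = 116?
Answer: -1159741081022/748102905 ≈ -1550.2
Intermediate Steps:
N(r) = 517 (N(r) = 6 + 511 = 517)
p(S) = 2*S/(116 + S) (p(S) = (S + S)/(S + 116) = (2*S)/(116 + S) = 2*S/(116 + S))
F = 159675/103 (F = 3*(517 + 2*(-13)/(116 - 13)) = 3*(517 + 2*(-13)/103) = 3*(517 + 2*(-13)*(1/103)) = 3*(517 - 26/103) = 3*(53225/103) = 159675/103 ≈ 1550.2)
1/(3788002 + 3475133) - F = 1/(3788002 + 3475133) - 1*159675/103 = 1/7263135 - 159675/103 = -1159741081022/748102905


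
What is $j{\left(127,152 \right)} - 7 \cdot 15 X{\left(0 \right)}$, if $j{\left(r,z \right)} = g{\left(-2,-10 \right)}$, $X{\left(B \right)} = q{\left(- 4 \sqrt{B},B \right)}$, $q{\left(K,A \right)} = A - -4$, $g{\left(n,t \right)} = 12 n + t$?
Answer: $-454$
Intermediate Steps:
$g{\left(n,t \right)} = t + 12 n$
$q{\left(K,A \right)} = 4 + A$ ($q{\left(K,A \right)} = A + 4 = 4 + A$)
$X{\left(B \right)} = 4 + B$
$j{\left(r,z \right)} = -34$ ($j{\left(r,z \right)} = -10 + 12 \left(-2\right) = -10 - 24 = -34$)
$j{\left(127,152 \right)} - 7 \cdot 15 X{\left(0 \right)} = -34 - 7 \cdot 15 \left(4 + 0\right) = -34 - 105 \cdot 4 = -34 - 420 = -454$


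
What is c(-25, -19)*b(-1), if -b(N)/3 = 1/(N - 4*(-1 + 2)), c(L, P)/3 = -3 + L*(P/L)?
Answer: -198/5 ≈ -39.600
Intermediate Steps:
c(L, P) = -9 + 3*P (c(L, P) = 3*(-3 + L*(P/L)) = 3*(-3 + P) = -9 + 3*P)
b(N) = -3/(-4 + N) (b(N) = -3/(N - 4*(-1 + 2)) = -3/(N - 4*1) = -3/(N - 4) = -3/(-4 + N))
c(-25, -19)*b(-1) = (-9 + 3*(-19))*(-3/(-4 - 1)) = (-9 - 57)*(-3/(-5)) = -(-198)*(-1)/5 = -66*3/5 = -198/5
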